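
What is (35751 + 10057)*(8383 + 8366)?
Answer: 767238192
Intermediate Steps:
(35751 + 10057)*(8383 + 8366) = 45808*16749 = 767238192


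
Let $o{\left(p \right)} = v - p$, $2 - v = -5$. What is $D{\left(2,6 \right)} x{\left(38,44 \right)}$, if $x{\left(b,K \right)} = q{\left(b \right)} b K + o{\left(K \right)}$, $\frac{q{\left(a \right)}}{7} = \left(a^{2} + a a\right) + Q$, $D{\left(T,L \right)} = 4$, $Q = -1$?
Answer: $135157644$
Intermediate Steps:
$v = 7$ ($v = 2 - -5 = 2 + 5 = 7$)
$o{\left(p \right)} = 7 - p$
$q{\left(a \right)} = -7 + 14 a^{2}$ ($q{\left(a \right)} = 7 \left(\left(a^{2} + a a\right) - 1\right) = 7 \left(\left(a^{2} + a^{2}\right) - 1\right) = 7 \left(2 a^{2} - 1\right) = 7 \left(-1 + 2 a^{2}\right) = -7 + 14 a^{2}$)
$x{\left(b,K \right)} = 7 - K + K b \left(-7 + 14 b^{2}\right)$ ($x{\left(b,K \right)} = \left(-7 + 14 b^{2}\right) b K - \left(-7 + K\right) = b \left(-7 + 14 b^{2}\right) K - \left(-7 + K\right) = K b \left(-7 + 14 b^{2}\right) - \left(-7 + K\right) = 7 - K + K b \left(-7 + 14 b^{2}\right)$)
$D{\left(2,6 \right)} x{\left(38,44 \right)} = 4 \left(7 - 44 + 7 \cdot 44 \cdot 38 \left(-1 + 2 \cdot 38^{2}\right)\right) = 4 \left(7 - 44 + 7 \cdot 44 \cdot 38 \left(-1 + 2 \cdot 1444\right)\right) = 4 \left(7 - 44 + 7 \cdot 44 \cdot 38 \left(-1 + 2888\right)\right) = 4 \left(7 - 44 + 7 \cdot 44 \cdot 38 \cdot 2887\right) = 4 \left(7 - 44 + 33789448\right) = 4 \cdot 33789411 = 135157644$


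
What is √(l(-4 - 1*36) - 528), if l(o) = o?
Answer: 2*I*√142 ≈ 23.833*I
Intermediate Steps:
√(l(-4 - 1*36) - 528) = √((-4 - 1*36) - 528) = √((-4 - 36) - 528) = √(-40 - 528) = √(-568) = 2*I*√142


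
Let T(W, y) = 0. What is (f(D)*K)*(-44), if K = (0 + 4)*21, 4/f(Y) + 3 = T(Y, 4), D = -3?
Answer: 4928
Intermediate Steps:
f(Y) = -4/3 (f(Y) = 4/(-3 + 0) = 4/(-3) = 4*(-⅓) = -4/3)
K = 84 (K = 4*21 = 84)
(f(D)*K)*(-44) = -4/3*84*(-44) = -112*(-44) = 4928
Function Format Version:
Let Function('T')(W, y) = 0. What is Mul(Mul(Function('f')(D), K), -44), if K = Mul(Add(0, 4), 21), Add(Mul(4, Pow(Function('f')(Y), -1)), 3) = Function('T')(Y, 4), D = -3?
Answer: 4928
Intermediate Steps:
Function('f')(Y) = Rational(-4, 3) (Function('f')(Y) = Mul(4, Pow(Add(-3, 0), -1)) = Mul(4, Pow(-3, -1)) = Mul(4, Rational(-1, 3)) = Rational(-4, 3))
K = 84 (K = Mul(4, 21) = 84)
Mul(Mul(Function('f')(D), K), -44) = Mul(Mul(Rational(-4, 3), 84), -44) = Mul(-112, -44) = 4928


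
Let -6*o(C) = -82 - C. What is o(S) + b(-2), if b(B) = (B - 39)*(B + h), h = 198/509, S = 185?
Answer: 112541/1018 ≈ 110.55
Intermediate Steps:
o(C) = 41/3 + C/6 (o(C) = -(-82 - C)/6 = 41/3 + C/6)
h = 198/509 (h = 198*(1/509) = 198/509 ≈ 0.38900)
b(B) = (-39 + B)*(198/509 + B) (b(B) = (B - 39)*(B + 198/509) = (-39 + B)*(198/509 + B))
o(S) + b(-2) = (41/3 + (1/6)*185) + (-7722/509 + (-2)**2 - 19653/509*(-2)) = (41/3 + 185/6) + (-7722/509 + 4 + 39306/509) = 89/2 + 33620/509 = 112541/1018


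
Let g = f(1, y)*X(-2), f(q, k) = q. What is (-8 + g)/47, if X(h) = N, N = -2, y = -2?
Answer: -10/47 ≈ -0.21277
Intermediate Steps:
X(h) = -2
g = -2 (g = 1*(-2) = -2)
(-8 + g)/47 = (-8 - 2)/47 = (1/47)*(-10) = -10/47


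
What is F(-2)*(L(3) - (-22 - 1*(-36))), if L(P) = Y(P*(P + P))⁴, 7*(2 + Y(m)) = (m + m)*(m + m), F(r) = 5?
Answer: 13505855524810/2401 ≈ 5.6251e+9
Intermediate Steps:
Y(m) = -2 + 4*m²/7 (Y(m) = -2 + ((m + m)*(m + m))/7 = -2 + ((2*m)*(2*m))/7 = -2 + (4*m²)/7 = -2 + 4*m²/7)
L(P) = (-2 + 16*P⁴/7)⁴ (L(P) = (-2 + 4*(P*(P + P))²/7)⁴ = (-2 + 4*(P*(2*P))²/7)⁴ = (-2 + 4*(2*P²)²/7)⁴ = (-2 + 4*(4*P⁴)/7)⁴ = (-2 + 16*P⁴/7)⁴)
F(-2)*(L(3) - (-22 - 1*(-36))) = 5*(16*(-7 + 8*3⁴)⁴/2401 - (-22 - 1*(-36))) = 5*(16*(-7 + 8*81)⁴/2401 - (-22 + 36)) = 5*(16*(-7 + 648)⁴/2401 - 1*14) = 5*((16/2401)*641⁴ - 14) = 5*((16/2401)*168823196161 - 14) = 5*(2701171138576/2401 - 14) = 5*(2701171104962/2401) = 13505855524810/2401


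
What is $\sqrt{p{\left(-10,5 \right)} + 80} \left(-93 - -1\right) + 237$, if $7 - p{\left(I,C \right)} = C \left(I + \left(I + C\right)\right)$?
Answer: $237 - 828 \sqrt{2} \approx -933.97$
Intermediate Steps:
$p{\left(I,C \right)} = 7 - C \left(C + 2 I\right)$ ($p{\left(I,C \right)} = 7 - C \left(I + \left(I + C\right)\right) = 7 - C \left(I + \left(C + I\right)\right) = 7 - C \left(C + 2 I\right)$)
$\sqrt{p{\left(-10,5 \right)} + 80} \left(-93 - -1\right) + 237 = \sqrt{\left(7 - 5^{2} - 10 \left(-10\right)\right) + 80} \left(-93 - -1\right) + 237 = \sqrt{\left(7 - 25 + 100\right) + 80} \left(-93 + 1\right) + 237 = \sqrt{\left(7 - 25 + 100\right) + 80} \left(-92\right) + 237 = \sqrt{82 + 80} \left(-92\right) + 237 = \sqrt{162} \left(-92\right) + 237 = 9 \sqrt{2} \left(-92\right) + 237 = - 828 \sqrt{2} + 237 = 237 - 828 \sqrt{2}$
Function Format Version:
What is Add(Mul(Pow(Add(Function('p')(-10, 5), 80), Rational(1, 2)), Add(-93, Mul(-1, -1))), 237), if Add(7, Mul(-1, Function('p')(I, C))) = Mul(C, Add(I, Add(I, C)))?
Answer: Add(237, Mul(-828, Pow(2, Rational(1, 2)))) ≈ -933.97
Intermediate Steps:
Function('p')(I, C) = Add(7, Mul(-1, C, Add(C, Mul(2, I)))) (Function('p')(I, C) = Add(7, Mul(-1, Mul(C, Add(I, Add(I, C))))) = Add(7, Mul(-1, Mul(C, Add(I, Add(C, I))))) = Add(7, Mul(-1, Mul(C, Add(C, Mul(2, I))))) = Add(7, Mul(-1, C, Add(C, Mul(2, I)))))
Add(Mul(Pow(Add(Function('p')(-10, 5), 80), Rational(1, 2)), Add(-93, Mul(-1, -1))), 237) = Add(Mul(Pow(Add(Add(7, Mul(-1, Pow(5, 2)), Mul(-2, 5, -10)), 80), Rational(1, 2)), Add(-93, Mul(-1, -1))), 237) = Add(Mul(Pow(Add(Add(7, Mul(-1, 25), 100), 80), Rational(1, 2)), Add(-93, 1)), 237) = Add(Mul(Pow(Add(Add(7, -25, 100), 80), Rational(1, 2)), -92), 237) = Add(Mul(Pow(Add(82, 80), Rational(1, 2)), -92), 237) = Add(Mul(Pow(162, Rational(1, 2)), -92), 237) = Add(Mul(Mul(9, Pow(2, Rational(1, 2))), -92), 237) = Add(Mul(-828, Pow(2, Rational(1, 2))), 237) = Add(237, Mul(-828, Pow(2, Rational(1, 2))))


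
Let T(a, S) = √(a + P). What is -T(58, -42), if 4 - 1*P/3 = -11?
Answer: -√103 ≈ -10.149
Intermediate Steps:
P = 45 (P = 12 - 3*(-11) = 12 + 33 = 45)
T(a, S) = √(45 + a) (T(a, S) = √(a + 45) = √(45 + a))
-T(58, -42) = -√(45 + 58) = -√103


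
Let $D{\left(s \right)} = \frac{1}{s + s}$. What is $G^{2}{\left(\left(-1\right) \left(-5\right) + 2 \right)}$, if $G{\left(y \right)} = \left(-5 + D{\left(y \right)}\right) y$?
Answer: $\frac{4761}{4} \approx 1190.3$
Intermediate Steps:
$D{\left(s \right)} = \frac{1}{2 s}$
$G{\left(y \right)} = y \left(-5 + \frac{1}{2 y}\right)$ ($G{\left(y \right)} = \left(-5 + \frac{1}{2 y}\right) y = y \left(-5 + \frac{1}{2 y}\right)$)
$G^{2}{\left(\left(-1\right) \left(-5\right) + 2 \right)} = \left(\frac{1}{2} - 5 \left(\left(-1\right) \left(-5\right) + 2\right)\right)^{2} = \left(\frac{1}{2} - 5 \left(5 + 2\right)\right)^{2} = \left(\frac{1}{2} - 35\right)^{2} = \left(- \frac{69}{2}\right)^{2} = \frac{4761}{4}$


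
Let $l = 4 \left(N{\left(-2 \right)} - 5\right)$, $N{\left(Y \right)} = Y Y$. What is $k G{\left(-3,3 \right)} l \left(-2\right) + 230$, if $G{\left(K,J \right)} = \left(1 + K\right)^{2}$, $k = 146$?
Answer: $4902$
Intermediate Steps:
$N{\left(Y \right)} = Y^{2}$
$l = -4$ ($l = 4 \left(\left(-2\right)^{2} - 5\right) = 4 \left(4 - 5\right) = 4 \left(-1\right) = -4$)
$k G{\left(-3,3 \right)} l \left(-2\right) + 230 = 146 \left(1 - 3\right)^{2} \left(-4\right) \left(-2\right) + 230 = 146 \left(-2\right)^{2} \left(-4\right) \left(-2\right) + 230 = 146 \cdot 4 \left(-4\right) \left(-2\right) + 230 = 146 \left(\left(-16\right) \left(-2\right)\right) + 230 = 146 \cdot 32 + 230 = 4672 + 230 = 4902$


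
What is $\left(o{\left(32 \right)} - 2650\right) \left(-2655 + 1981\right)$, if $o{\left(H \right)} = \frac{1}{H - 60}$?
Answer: $\frac{25005737}{14} \approx 1.7861 \cdot 10^{6}$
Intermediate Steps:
$o{\left(H \right)} = \frac{1}{-60 + H}$
$\left(o{\left(32 \right)} - 2650\right) \left(-2655 + 1981\right) = \left(\frac{1}{-60 + 32} - 2650\right) \left(-2655 + 1981\right) = \left(\frac{1}{-28} - 2650\right) \left(-674\right) = \left(- \frac{1}{28} - 2650\right) \left(-674\right) = \left(- \frac{74201}{28}\right) \left(-674\right) = \frac{25005737}{14}$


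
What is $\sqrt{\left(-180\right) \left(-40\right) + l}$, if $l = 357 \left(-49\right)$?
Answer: $i \sqrt{10293} \approx 101.45 i$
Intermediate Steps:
$l = -17493$
$\sqrt{\left(-180\right) \left(-40\right) + l} = \sqrt{\left(-180\right) \left(-40\right) - 17493} = \sqrt{7200 - 17493} = \sqrt{-10293} = i \sqrt{10293}$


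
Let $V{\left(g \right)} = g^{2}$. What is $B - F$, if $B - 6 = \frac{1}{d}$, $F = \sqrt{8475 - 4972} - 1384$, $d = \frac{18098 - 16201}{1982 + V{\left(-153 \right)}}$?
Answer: $\frac{2662221}{1897} - \sqrt{3503} \approx 1344.2$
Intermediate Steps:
$d = \frac{1897}{25391}$ ($d = \frac{18098 - 16201}{1982 + \left(-153\right)^{2}} = \frac{1897}{1982 + 23409} = \frac{1897}{25391} \approx 0.074712$)
$F = -1384 + \sqrt{3503}$ ($F = \sqrt{3503} - 1384 = -1384 + \sqrt{3503} \approx -1324.8$)
$B = \frac{36773}{1897}$ ($B = 6 + \frac{1}{\frac{1897}{25391}} = 6 + \frac{25391}{1897} = \frac{36773}{1897} \approx 19.385$)
$B - F = \frac{36773}{1897} - \left(-1384 + \sqrt{3503}\right) = \frac{36773}{1897} + \left(1384 - \sqrt{3503}\right) = \frac{2662221}{1897} - \sqrt{3503}$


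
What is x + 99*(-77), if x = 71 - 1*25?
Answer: -7577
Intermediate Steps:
x = 46 (x = 71 - 25 = 46)
x + 99*(-77) = 46 + 99*(-77) = 46 - 7623 = -7577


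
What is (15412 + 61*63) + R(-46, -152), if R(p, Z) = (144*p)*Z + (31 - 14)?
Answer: 1026120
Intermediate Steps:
R(p, Z) = 17 + 144*Z*p (R(p, Z) = 144*Z*p + 17 = 17 + 144*Z*p)
(15412 + 61*63) + R(-46, -152) = (15412 + 61*63) + (17 + 144*(-152)*(-46)) = (15412 + 3843) + (17 + 1006848) = 19255 + 1006865 = 1026120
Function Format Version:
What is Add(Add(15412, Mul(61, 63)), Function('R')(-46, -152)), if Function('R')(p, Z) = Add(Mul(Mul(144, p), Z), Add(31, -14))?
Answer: 1026120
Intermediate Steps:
Function('R')(p, Z) = Add(17, Mul(144, Z, p)) (Function('R')(p, Z) = Add(Mul(144, Z, p), 17) = Add(17, Mul(144, Z, p)))
Add(Add(15412, Mul(61, 63)), Function('R')(-46, -152)) = Add(Add(15412, Mul(61, 63)), Add(17, Mul(144, -152, -46))) = Add(Add(15412, 3843), Add(17, 1006848)) = Add(19255, 1006865) = 1026120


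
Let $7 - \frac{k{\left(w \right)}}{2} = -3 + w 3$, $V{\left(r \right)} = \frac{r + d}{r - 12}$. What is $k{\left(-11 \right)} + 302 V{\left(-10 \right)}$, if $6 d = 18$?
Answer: $\frac{2003}{11} \approx 182.09$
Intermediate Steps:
$d = 3$ ($d = \frac{1}{6} \cdot 18 = 3$)
$V{\left(r \right)} = \frac{3 + r}{-12 + r}$ ($V{\left(r \right)} = \frac{r + 3}{r - 12} = \frac{3 + r}{-12 + r}$)
$k{\left(w \right)} = 20 - 6 w$ ($k{\left(w \right)} = 14 - 2 \left(-3 + w 3\right) = 14 - 2 \left(-3 + 3 w\right) = 14 - \left(-6 + 6 w\right) = 20 - 6 w$)
$k{\left(-11 \right)} + 302 V{\left(-10 \right)} = \left(20 - -66\right) + 302 \frac{3 - 10}{-12 - 10} = \left(20 + 66\right) + 302 \frac{1}{-22} \left(-7\right) = 86 + 302 \left(\left(- \frac{1}{22}\right) \left(-7\right)\right) = 86 + 302 \cdot \frac{7}{22} = 86 + \frac{1057}{11} = \frac{2003}{11}$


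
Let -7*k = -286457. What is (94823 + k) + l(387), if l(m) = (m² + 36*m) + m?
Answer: 2098834/7 ≈ 2.9983e+5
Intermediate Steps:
k = 286457/7 (k = -⅐*(-286457) = 286457/7 ≈ 40922.)
l(m) = m² + 37*m
(94823 + k) + l(387) = (94823 + 286457/7) + 387*(37 + 387) = 950218/7 + 387*424 = 950218/7 + 164088 = 2098834/7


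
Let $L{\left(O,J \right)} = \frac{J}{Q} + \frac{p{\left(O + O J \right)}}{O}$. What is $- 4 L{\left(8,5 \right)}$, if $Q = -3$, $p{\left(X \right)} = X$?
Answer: $- \frac{52}{3} \approx -17.333$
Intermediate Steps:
$L{\left(O,J \right)} = - \frac{J}{3} + \frac{O + J O}{O}$ ($L{\left(O,J \right)} = \frac{J}{-3} + \frac{O + O J}{O} = J \left(- \frac{1}{3}\right) + \frac{O + J O}{O} = - \frac{J}{3} + \frac{O + J O}{O}$)
$- 4 L{\left(8,5 \right)} = - 4 \left(1 + \frac{2}{3} \cdot 5\right) = - 4 \left(1 + \frac{10}{3}\right) = \left(-4\right) \frac{13}{3} = - \frac{52}{3}$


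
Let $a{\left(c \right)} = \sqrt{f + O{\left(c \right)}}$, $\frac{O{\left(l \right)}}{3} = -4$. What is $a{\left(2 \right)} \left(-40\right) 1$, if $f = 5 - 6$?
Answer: $- 40 i \sqrt{13} \approx - 144.22 i$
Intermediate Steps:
$O{\left(l \right)} = -12$ ($O{\left(l \right)} = 3 \left(-4\right) = -12$)
$f = -1$ ($f = 5 - 6 = -1$)
$a{\left(c \right)} = i \sqrt{13}$ ($a{\left(c \right)} = \sqrt{-1 - 12} = \sqrt{-13} = i \sqrt{13}$)
$a{\left(2 \right)} \left(-40\right) 1 = i \sqrt{13} \left(-40\right) 1 = - 40 i \sqrt{13} \cdot 1 = - 40 i \sqrt{13}$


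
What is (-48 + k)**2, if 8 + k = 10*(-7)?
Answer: 15876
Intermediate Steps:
k = -78 (k = -8 + 10*(-7) = -8 - 70 = -78)
(-48 + k)**2 = (-48 - 78)**2 = (-126)**2 = 15876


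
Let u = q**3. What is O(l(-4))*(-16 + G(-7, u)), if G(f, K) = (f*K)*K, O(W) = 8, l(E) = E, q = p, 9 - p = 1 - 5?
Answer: -270301432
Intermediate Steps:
p = 13 (p = 9 - (1 - 5) = 9 - 1*(-4) = 9 + 4 = 13)
q = 13
u = 2197 (u = 13**3 = 2197)
G(f, K) = f*K**2 (G(f, K) = (K*f)*K = f*K**2)
O(l(-4))*(-16 + G(-7, u)) = 8*(-16 - 7*2197**2) = 8*(-16 - 7*4826809) = 8*(-16 - 33787663) = 8*(-33787679) = -270301432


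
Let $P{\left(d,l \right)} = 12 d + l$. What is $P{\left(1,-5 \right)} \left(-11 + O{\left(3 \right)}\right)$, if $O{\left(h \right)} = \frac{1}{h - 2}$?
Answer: $-70$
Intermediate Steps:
$P{\left(d,l \right)} = l + 12 d$
$O{\left(h \right)} = \frac{1}{-2 + h}$
$P{\left(1,-5 \right)} \left(-11 + O{\left(3 \right)}\right) = \left(-5 + 12 \cdot 1\right) \left(-11 + \frac{1}{-2 + 3}\right) = \left(-5 + 12\right) \left(-11 + 1^{-1}\right) = 7 \left(-11 + 1\right) = 7 \left(-10\right) = -70$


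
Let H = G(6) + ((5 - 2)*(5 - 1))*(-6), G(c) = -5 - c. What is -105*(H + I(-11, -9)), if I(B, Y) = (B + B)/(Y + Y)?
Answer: 25760/3 ≈ 8586.7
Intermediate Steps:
I(B, Y) = B/Y (I(B, Y) = (2*B)/((2*Y)) = (2*B)*(1/(2*Y)) = B/Y)
H = -83 (H = (-5 - 1*6) + ((5 - 2)*(5 - 1))*(-6) = (-5 - 6) + (3*4)*(-6) = -11 + 12*(-6) = -11 - 72 = -83)
-105*(H + I(-11, -9)) = -105*(-83 - 11/(-9)) = -105*(-83 - 11*(-⅑)) = -105*(-83 + 11/9) = -105*(-736/9) = 25760/3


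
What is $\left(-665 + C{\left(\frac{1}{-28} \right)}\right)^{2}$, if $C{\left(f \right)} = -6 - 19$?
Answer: $476100$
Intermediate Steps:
$C{\left(f \right)} = -25$
$\left(-665 + C{\left(\frac{1}{-28} \right)}\right)^{2} = \left(-665 - 25\right)^{2} = \left(-690\right)^{2} = 476100$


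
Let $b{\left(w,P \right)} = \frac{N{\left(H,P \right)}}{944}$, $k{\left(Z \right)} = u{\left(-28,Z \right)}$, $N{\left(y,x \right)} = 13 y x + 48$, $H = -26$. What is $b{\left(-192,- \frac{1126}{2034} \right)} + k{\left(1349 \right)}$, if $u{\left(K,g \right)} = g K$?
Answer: $- \frac{18131346973}{480024} \approx -37772.0$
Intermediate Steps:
$N{\left(y,x \right)} = 48 + 13 x y$ ($N{\left(y,x \right)} = 13 x y + 48 = 48 + 13 x y$)
$u{\left(K,g \right)} = K g$
$k{\left(Z \right)} = - 28 Z$
$b{\left(w,P \right)} = \frac{3}{59} - \frac{169 P}{472}$ ($b{\left(w,P \right)} = \frac{48 + 13 P \left(-26\right)}{944} = \left(48 - 338 P\right) \frac{1}{944} = \frac{3}{59} - \frac{169 P}{472}$)
$b{\left(-192,- \frac{1126}{2034} \right)} + k{\left(1349 \right)} = \left(\frac{3}{59} - \frac{169 \left(- \frac{1126}{2034}\right)}{472}\right) - 37772 = \left(\frac{3}{59} - \frac{169 \left(\left(-1126\right) \frac{1}{2034}\right)}{472}\right) - 37772 = \left(\frac{3}{59} - - \frac{95147}{480024}\right) - 37772 = \left(\frac{3}{59} + \frac{95147}{480024}\right) - 37772 = \frac{119555}{480024} - 37772 = - \frac{18131346973}{480024}$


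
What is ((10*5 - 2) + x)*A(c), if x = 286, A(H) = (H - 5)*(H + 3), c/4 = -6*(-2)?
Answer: 732462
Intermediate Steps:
c = 48 (c = 4*(-6*(-2)) = 4*12 = 48)
A(H) = (-5 + H)*(3 + H)
((10*5 - 2) + x)*A(c) = ((10*5 - 2) + 286)*(-15 + 48² - 2*48) = ((50 - 2) + 286)*(-15 + 2304 - 96) = (48 + 286)*2193 = 334*2193 = 732462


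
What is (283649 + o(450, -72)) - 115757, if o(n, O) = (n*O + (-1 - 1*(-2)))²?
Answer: 1049863093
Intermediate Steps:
o(n, O) = (1 + O*n)² (o(n, O) = (O*n + (-1 + 2))² = (O*n + 1)² = (1 + O*n)²)
(283649 + o(450, -72)) - 115757 = (283649 + (1 - 72*450)²) - 115757 = (283649 + (1 - 32400)²) - 115757 = (283649 + (-32399)²) - 115757 = (283649 + 1049695201) - 115757 = 1049978850 - 115757 = 1049863093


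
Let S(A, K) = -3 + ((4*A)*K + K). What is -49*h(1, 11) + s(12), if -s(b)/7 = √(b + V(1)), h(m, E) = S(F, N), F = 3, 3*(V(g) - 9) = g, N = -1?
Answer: 784 - 56*√3/3 ≈ 751.67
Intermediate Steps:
V(g) = 9 + g/3
S(A, K) = -3 + K + 4*A*K (S(A, K) = -3 + (4*A*K + K) = -3 + (K + 4*A*K) = -3 + K + 4*A*K)
h(m, E) = -16 (h(m, E) = -3 - 1 + 4*3*(-1) = -3 - 1 - 12 = -16)
s(b) = -7*√(28/3 + b) (s(b) = -7*√(b + (9 + (⅓)*1)) = -7*√(b + (9 + ⅓)) = -7*√(b + 28/3) = -7*√(28/3 + b))
-49*h(1, 11) + s(12) = -49*(-16) - 7*√(84 + 9*12)/3 = 784 - 7*√(84 + 108)/3 = 784 - 56*√3/3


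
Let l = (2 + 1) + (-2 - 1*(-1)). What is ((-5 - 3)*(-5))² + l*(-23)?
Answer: 1554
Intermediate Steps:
l = 2 (l = 3 + (-2 + 1) = 3 - 1 = 2)
((-5 - 3)*(-5))² + l*(-23) = ((-5 - 3)*(-5))² + 2*(-23) = (-8*(-5))² - 46 = 40² - 46 = 1600 - 46 = 1554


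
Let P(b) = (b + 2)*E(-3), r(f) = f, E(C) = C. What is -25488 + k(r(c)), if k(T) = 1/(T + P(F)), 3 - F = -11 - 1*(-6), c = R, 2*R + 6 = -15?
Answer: -2064530/81 ≈ -25488.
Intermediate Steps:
R = -21/2 (R = -3 + (1/2)*(-15) = -3 - 15/2 = -21/2 ≈ -10.500)
c = -21/2 ≈ -10.500
F = 8 (F = 3 - (-11 - 1*(-6)) = 3 - (-11 + 6) = 3 - 1*(-5) = 3 + 5 = 8)
P(b) = -6 - 3*b (P(b) = (b + 2)*(-3) = (2 + b)*(-3) = -6 - 3*b)
k(T) = 1/(-30 + T) (k(T) = 1/(T + (-6 - 3*8)) = 1/(T + (-6 - 24)) = 1/(T - 30) = 1/(-30 + T))
-25488 + k(r(c)) = -25488 + 1/(-30 - 21/2) = -25488 + 1/(-81/2) = -25488 - 2/81 = -2064530/81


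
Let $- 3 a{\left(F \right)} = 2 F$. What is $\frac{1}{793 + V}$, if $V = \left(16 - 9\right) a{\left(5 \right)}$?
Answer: $\frac{3}{2309} \approx 0.0012993$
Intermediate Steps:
$a{\left(F \right)} = - \frac{2 F}{3}$
$V = - \frac{70}{3}$ ($V = \left(16 - 9\right) \left(\left(- \frac{2}{3}\right) 5\right) = 7 \left(- \frac{10}{3}\right) = - \frac{70}{3} \approx -23.333$)
$\frac{1}{793 + V} = \frac{1}{793 - \frac{70}{3}} = \frac{1}{\frac{2309}{3}} = \frac{3}{2309}$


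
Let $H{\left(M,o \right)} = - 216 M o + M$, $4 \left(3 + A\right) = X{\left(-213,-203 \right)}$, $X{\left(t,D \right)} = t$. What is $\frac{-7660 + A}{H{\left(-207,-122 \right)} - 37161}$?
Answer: $\frac{30865}{21968928} \approx 0.0014049$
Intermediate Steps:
$A = - \frac{225}{4}$ ($A = -3 + \frac{1}{4} \left(-213\right) = -3 - \frac{213}{4} = - \frac{225}{4} \approx -56.25$)
$H{\left(M,o \right)} = M - 216 M o$ ($H{\left(M,o \right)} = - 216 M o + M = M - 216 M o$)
$\frac{-7660 + A}{H{\left(-207,-122 \right)} - 37161} = \frac{-7660 - \frac{225}{4}}{- 207 \left(1 - -26352\right) - 37161} = - \frac{30865}{4 \left(- 207 \left(1 + 26352\right) - 37161\right)} = - \frac{30865}{4 \left(\left(-207\right) 26353 - 37161\right)} = - \frac{30865}{4 \left(-5455071 - 37161\right)} = - \frac{30865}{4 \left(-5492232\right)} = \left(- \frac{30865}{4}\right) \left(- \frac{1}{5492232}\right) = \frac{30865}{21968928}$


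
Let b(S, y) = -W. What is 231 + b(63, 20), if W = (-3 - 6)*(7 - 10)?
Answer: 204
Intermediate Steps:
W = 27 (W = -9*(-3) = 27)
b(S, y) = -27 (b(S, y) = -1*27 = -27)
231 + b(63, 20) = 231 - 27 = 204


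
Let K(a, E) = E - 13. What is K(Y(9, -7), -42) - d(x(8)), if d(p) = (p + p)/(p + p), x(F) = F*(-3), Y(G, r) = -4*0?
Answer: -56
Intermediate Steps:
Y(G, r) = 0
K(a, E) = -13 + E
x(F) = -3*F
d(p) = 1 (d(p) = (2*p)/((2*p)) = (2*p)*(1/(2*p)) = 1)
K(Y(9, -7), -42) - d(x(8)) = (-13 - 42) - 1*1 = -55 - 1 = -56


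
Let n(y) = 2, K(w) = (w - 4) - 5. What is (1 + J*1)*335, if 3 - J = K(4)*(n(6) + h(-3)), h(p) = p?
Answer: -335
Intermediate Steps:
K(w) = -9 + w (K(w) = (-4 + w) - 5 = -9 + w)
J = -2 (J = 3 - (-9 + 4)*(2 - 3) = 3 - (-5)*(-1) = 3 - 1*5 = 3 - 5 = -2)
(1 + J*1)*335 = (1 - 2*1)*335 = (1 - 2)*335 = -1*335 = -335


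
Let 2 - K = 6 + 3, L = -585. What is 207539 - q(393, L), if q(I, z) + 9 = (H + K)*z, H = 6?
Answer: 206963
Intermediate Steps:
K = -7 (K = 2 - (6 + 3) = 2 - 1*9 = 2 - 9 = -7)
q(I, z) = -9 - z (q(I, z) = -9 + (6 - 7)*z = -9 - z)
207539 - q(393, L) = 207539 - (-9 - 1*(-585)) = 207539 - (-9 + 585) = 207539 - 1*576 = 207539 - 576 = 206963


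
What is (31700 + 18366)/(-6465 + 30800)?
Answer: 50066/24335 ≈ 2.0574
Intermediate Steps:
(31700 + 18366)/(-6465 + 30800) = 50066/24335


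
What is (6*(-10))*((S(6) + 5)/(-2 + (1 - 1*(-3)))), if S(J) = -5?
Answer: 0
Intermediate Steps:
(6*(-10))*((S(6) + 5)/(-2 + (1 - 1*(-3)))) = (6*(-10))*((-5 + 5)/(-2 + (1 - 1*(-3)))) = -0/(-2 + (1 + 3)) = -0/(-2 + 4) = -0/2 = -60*0 = 0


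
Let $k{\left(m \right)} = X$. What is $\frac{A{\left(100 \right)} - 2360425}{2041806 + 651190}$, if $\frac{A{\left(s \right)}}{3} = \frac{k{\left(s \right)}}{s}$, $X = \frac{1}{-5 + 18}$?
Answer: $- \frac{3068552497}{3500894800} \approx -0.8765$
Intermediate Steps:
$X = \frac{1}{13} \approx 0.076923$
$k{\left(m \right)} = \frac{1}{13}$
$A{\left(s \right)} = \frac{3}{13 s}$ ($A{\left(s \right)} = 3 \frac{1}{13 s} = \frac{3}{13 s}$)
$\frac{A{\left(100 \right)} - 2360425}{2041806 + 651190} = \frac{\frac{3}{13 \cdot 100} - 2360425}{2041806 + 651190} = \frac{\frac{3}{13} \cdot \frac{1}{100} - 2360425}{2692996} = \left(\frac{3}{1300} - 2360425\right) \frac{1}{2692996} = \left(- \frac{3068552497}{1300}\right) \frac{1}{2692996} = - \frac{3068552497}{3500894800}$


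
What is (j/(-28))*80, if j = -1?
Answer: 20/7 ≈ 2.8571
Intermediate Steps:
(j/(-28))*80 = -1/(-28)*80 = -1*(-1/28)*80 = (1/28)*80 = 20/7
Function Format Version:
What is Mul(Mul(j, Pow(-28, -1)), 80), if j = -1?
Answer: Rational(20, 7) ≈ 2.8571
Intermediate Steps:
Mul(Mul(j, Pow(-28, -1)), 80) = Mul(Mul(-1, Pow(-28, -1)), 80) = Mul(Mul(-1, Rational(-1, 28)), 80) = Mul(Rational(1, 28), 80) = Rational(20, 7)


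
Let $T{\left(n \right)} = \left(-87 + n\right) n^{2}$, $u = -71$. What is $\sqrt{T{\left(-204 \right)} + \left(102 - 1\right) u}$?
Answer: $i \sqrt{12117427} \approx 3481.0 i$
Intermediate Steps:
$T{\left(n \right)} = n^{2} \left(-87 + n\right)$
$\sqrt{T{\left(-204 \right)} + \left(102 - 1\right) u} = \sqrt{\left(-204\right)^{2} \left(-87 - 204\right) + \left(102 - 1\right) \left(-71\right)} = \sqrt{41616 \left(-291\right) + 101 \left(-71\right)} = \sqrt{-12110256 - 7171} = \sqrt{-12117427} = i \sqrt{12117427}$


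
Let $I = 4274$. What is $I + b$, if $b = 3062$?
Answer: $7336$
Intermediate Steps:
$I + b = 4274 + 3062 = 7336$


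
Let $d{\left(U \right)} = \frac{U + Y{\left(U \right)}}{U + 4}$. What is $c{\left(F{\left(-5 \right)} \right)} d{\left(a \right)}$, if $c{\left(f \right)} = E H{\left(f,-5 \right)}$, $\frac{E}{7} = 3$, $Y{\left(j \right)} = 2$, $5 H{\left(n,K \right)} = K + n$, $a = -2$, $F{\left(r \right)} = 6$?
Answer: $0$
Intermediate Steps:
$H{\left(n,K \right)} = \frac{K}{5} + \frac{n}{5}$ ($H{\left(n,K \right)} = \frac{K + n}{5} = \frac{K}{5} + \frac{n}{5}$)
$E = 21$ ($E = 7 \cdot 3 = 21$)
$c{\left(f \right)} = -21 + \frac{21 f}{5}$ ($c{\left(f \right)} = 21 \left(\frac{1}{5} \left(-5\right) + \frac{f}{5}\right) = 21 \left(-1 + \frac{f}{5}\right) = -21 + \frac{21 f}{5}$)
$d{\left(U \right)} = \frac{2 + U}{4 + U}$ ($d{\left(U \right)} = \frac{U + 2}{U + 4} = \frac{2 + U}{4 + U}$)
$c{\left(F{\left(-5 \right)} \right)} d{\left(a \right)} = \left(-21 + \frac{21}{5} \cdot 6\right) \frac{2 - 2}{4 - 2} = \left(-21 + \frac{126}{5}\right) \frac{1}{2} \cdot 0 = \frac{21 \cdot \frac{1}{2} \cdot 0}{5} = \frac{21}{5} \cdot 0 = 0$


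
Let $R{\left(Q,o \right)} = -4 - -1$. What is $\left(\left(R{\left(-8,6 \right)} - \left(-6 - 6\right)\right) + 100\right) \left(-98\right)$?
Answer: $-10682$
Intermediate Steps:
$R{\left(Q,o \right)} = -3$ ($R{\left(Q,o \right)} = -4 + 1 = -3$)
$\left(\left(R{\left(-8,6 \right)} - \left(-6 - 6\right)\right) + 100\right) \left(-98\right) = \left(\left(-3 - \left(-6 - 6\right)\right) + 100\right) \left(-98\right) = \left(\left(-3 - -12\right) + 100\right) \left(-98\right) = \left(\left(-3 + 12\right) + 100\right) \left(-98\right) = \left(9 + 100\right) \left(-98\right) = 109 \left(-98\right) = -10682$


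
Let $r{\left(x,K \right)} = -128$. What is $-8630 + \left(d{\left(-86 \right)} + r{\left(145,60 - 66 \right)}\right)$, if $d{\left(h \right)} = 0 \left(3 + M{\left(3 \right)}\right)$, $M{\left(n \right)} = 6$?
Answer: $-8758$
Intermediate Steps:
$d{\left(h \right)} = 0$ ($d{\left(h \right)} = 0 \left(3 + 6\right) = 0 \cdot 9 = 0$)
$-8630 + \left(d{\left(-86 \right)} + r{\left(145,60 - 66 \right)}\right) = -8630 + \left(0 - 128\right) = -8630 - 128 = -8758$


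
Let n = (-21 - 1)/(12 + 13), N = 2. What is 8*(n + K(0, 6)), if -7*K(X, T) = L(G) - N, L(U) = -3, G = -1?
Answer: -232/175 ≈ -1.3257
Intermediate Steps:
n = -22/25 ≈ -0.88000
K(X, T) = 5/7 (K(X, T) = -(-3 - 1*2)/7 = -(-3 - 2)/7 = -⅐*(-5) = 5/7)
8*(n + K(0, 6)) = 8*(-22/25 + 5/7) = 8*(-29/175) = -232/175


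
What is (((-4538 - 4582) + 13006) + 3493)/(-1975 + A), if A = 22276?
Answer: 7379/20301 ≈ 0.36348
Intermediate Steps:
(((-4538 - 4582) + 13006) + 3493)/(-1975 + A) = (((-4538 - 4582) + 13006) + 3493)/(-1975 + 22276) = ((-9120 + 13006) + 3493)/20301 = (3886 + 3493)*(1/20301) = 7379*(1/20301) = 7379/20301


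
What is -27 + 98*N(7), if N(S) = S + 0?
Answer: 659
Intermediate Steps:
N(S) = S
-27 + 98*N(7) = -27 + 98*7 = -27 + 686 = 659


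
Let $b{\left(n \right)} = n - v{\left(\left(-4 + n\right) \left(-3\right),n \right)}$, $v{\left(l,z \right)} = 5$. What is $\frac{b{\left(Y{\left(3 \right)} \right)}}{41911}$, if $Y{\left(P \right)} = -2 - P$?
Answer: $- \frac{10}{41911} \approx -0.0002386$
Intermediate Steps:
$b{\left(n \right)} = -5 + n$ ($b{\left(n \right)} = n - 5 = -5 + n$)
$\frac{b{\left(Y{\left(3 \right)} \right)}}{41911} = \frac{-5 - 5}{41911} = \left(-5 - 5\right) \frac{1}{41911} = \left(-10\right) \frac{1}{41911} = - \frac{10}{41911}$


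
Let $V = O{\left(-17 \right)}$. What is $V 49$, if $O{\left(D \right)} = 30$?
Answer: $1470$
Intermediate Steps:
$V = 30$
$V 49 = 30 \cdot 49 = 1470$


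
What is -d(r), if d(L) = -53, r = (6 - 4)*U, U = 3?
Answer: 53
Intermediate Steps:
r = 6 (r = (6 - 4)*3 = 2*3 = 6)
-d(r) = -1*(-53) = 53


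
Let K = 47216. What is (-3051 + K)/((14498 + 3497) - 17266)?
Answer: 44165/729 ≈ 60.583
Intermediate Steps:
(-3051 + K)/((14498 + 3497) - 17266) = (-3051 + 47216)/((14498 + 3497) - 17266) = 44165/(17995 - 17266) = 44165/729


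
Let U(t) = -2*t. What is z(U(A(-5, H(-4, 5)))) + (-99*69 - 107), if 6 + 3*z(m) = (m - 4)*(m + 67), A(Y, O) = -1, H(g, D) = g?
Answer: -6986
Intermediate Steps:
z(m) = -2 + (-4 + m)*(67 + m)/3 (z(m) = -2 + ((m - 4)*(m + 67))/3 = -2 + ((-4 + m)*(67 + m))/3 = -2 + (-4 + m)*(67 + m)/3)
z(U(A(-5, H(-4, 5)))) + (-99*69 - 107) = (-274/3 + 21*(-2*(-1)) + (-2*(-1))²/3) + (-99*69 - 107) = (-274/3 + 21*2 + (⅓)*2²) + (-6831 - 107) = (-274/3 + 42 + (⅓)*4) - 6938 = (-274/3 + 42 + 4/3) - 6938 = -48 - 6938 = -6986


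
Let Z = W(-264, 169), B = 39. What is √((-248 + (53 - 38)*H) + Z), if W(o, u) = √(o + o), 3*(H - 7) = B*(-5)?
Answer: √(-1118 + 4*I*√33) ≈ 0.3436 + 33.438*I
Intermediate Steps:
H = -58 (H = 7 + (39*(-5))/3 = 7 + (⅓)*(-195) = 7 - 65 = -58)
W(o, u) = √2*√o (W(o, u) = √(2*o) = √2*√o)
Z = 4*I*√33 (Z = √2*√(-264) = √2*(2*I*√66) = 4*I*√33 ≈ 22.978*I)
√((-248 + (53 - 38)*H) + Z) = √((-248 + (53 - 38)*(-58)) + 4*I*√33) = √((-248 + 15*(-58)) + 4*I*√33) = √((-248 - 870) + 4*I*√33) = √(-1118 + 4*I*√33)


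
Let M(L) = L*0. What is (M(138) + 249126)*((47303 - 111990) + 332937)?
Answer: 66828049500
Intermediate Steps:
M(L) = 0
(M(138) + 249126)*((47303 - 111990) + 332937) = (0 + 249126)*((47303 - 111990) + 332937) = 249126*(-64687 + 332937) = 249126*268250 = 66828049500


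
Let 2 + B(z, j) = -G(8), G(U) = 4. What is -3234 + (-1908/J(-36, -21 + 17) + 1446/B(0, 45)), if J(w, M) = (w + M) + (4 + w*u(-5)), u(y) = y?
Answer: -13953/4 ≈ -3488.3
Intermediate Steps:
B(z, j) = -6 (B(z, j) = -2 - 1*4 = -2 - 4 = -6)
J(w, M) = 4 + M - 4*w (J(w, M) = (w + M) + (4 + w*(-5)) = (M + w) + (4 - 5*w) = 4 + M - 4*w)
-3234 + (-1908/J(-36, -21 + 17) + 1446/B(0, 45)) = -3234 + (-1908/(4 + (-21 + 17) - 4*(-36)) + 1446/(-6)) = -3234 + (-1908/(4 - 4 + 144) + 1446*(-1/6)) = -3234 + (-1908/144 - 241) = -3234 + (-1908*1/144 - 241) = -3234 + (-53/4 - 241) = -3234 - 1017/4 = -13953/4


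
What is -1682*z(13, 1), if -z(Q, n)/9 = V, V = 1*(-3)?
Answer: -45414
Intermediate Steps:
V = -3
z(Q, n) = 27 (z(Q, n) = -9*(-3) = 27)
-1682*z(13, 1) = -1682*27 = -45414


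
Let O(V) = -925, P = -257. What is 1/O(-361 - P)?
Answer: -1/925 ≈ -0.0010811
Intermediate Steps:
1/O(-361 - P) = 1/(-925) = -1/925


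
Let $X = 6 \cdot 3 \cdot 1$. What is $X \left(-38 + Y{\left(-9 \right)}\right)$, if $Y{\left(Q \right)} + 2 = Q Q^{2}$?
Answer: $-13842$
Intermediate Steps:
$Y{\left(Q \right)} = -2 + Q^{3}$ ($Y{\left(Q \right)} = -2 + Q Q^{2} = -2 + Q^{3}$)
$X = 18$ ($X = 18 \cdot 1 = 18$)
$X \left(-38 + Y{\left(-9 \right)}\right) = 18 \left(-38 + \left(-2 + \left(-9\right)^{3}\right)\right) = 18 \left(-38 - 731\right) = 18 \left(-769\right) = -13842$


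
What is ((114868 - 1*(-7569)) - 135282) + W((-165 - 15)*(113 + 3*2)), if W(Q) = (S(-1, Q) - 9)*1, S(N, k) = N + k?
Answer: -34275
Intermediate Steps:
W(Q) = -10 + Q (W(Q) = ((-1 + Q) - 9)*1 = (-10 + Q)*1 = -10 + Q)
((114868 - 1*(-7569)) - 135282) + W((-165 - 15)*(113 + 3*2)) = ((114868 - 1*(-7569)) - 135282) + (-10 + (-165 - 15)*(113 + 3*2)) = ((114868 + 7569) - 135282) + (-10 - 180*(113 + 6)) = (122437 - 135282) + (-10 - 180*119) = -12845 + (-10 - 21420) = -12845 - 21430 = -34275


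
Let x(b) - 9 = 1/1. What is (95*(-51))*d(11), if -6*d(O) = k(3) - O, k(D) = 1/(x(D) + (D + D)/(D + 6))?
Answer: -563635/64 ≈ -8806.8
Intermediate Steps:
x(b) = 10 (x(b) = 9 + 1/1 = 9 + 1 = 10)
k(D) = 1/(10 + 2*D/(6 + D)) (k(D) = 1/(10 + (D + D)/(D + 6)) = 1/(10 + (2*D)/(6 + D)) = 1/(10 + 2*D/(6 + D)))
d(O) = -1/64 + O/6 (d(O) = -((6 + 3)/(12*(5 + 3)) - O)/6 = -((1/12)*9/8 - O)/6 = -((1/12)*(⅛)*9 - O)/6 = -(3/32 - O)/6 = -1/64 + O/6)
(95*(-51))*d(11) = (95*(-51))*(-1/64 + (⅙)*11) = -4845*(-1/64 + 11/6) = -4845*349/192 = -563635/64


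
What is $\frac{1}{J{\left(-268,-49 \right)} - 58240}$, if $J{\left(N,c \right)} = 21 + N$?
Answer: $- \frac{1}{58487} \approx -1.7098 \cdot 10^{-5}$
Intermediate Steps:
$\frac{1}{J{\left(-268,-49 \right)} - 58240} = \frac{1}{\left(21 - 268\right) - 58240} = \frac{1}{-247 - 58240} = \frac{1}{-58487} = - \frac{1}{58487}$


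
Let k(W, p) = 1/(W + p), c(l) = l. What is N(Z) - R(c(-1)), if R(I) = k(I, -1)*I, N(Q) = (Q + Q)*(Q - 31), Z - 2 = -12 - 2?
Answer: 2063/2 ≈ 1031.5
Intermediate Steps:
Z = -12 (Z = 2 + (-12 - 2) = 2 - 14 = -12)
N(Q) = 2*Q*(-31 + Q) (N(Q) = (2*Q)*(-31 + Q) = 2*Q*(-31 + Q))
R(I) = I/(-1 + I) (R(I) = I/(I - 1) = I/(-1 + I))
N(Z) - R(c(-1)) = 2*(-12)*(-31 - 12) - (-1)/(-1 - 1) = 2*(-12)*(-43) - (-1)/(-2) = 1032 - (-1)*(-1)/2 = 1032 - 1*1/2 = 1032 - 1/2 = 2063/2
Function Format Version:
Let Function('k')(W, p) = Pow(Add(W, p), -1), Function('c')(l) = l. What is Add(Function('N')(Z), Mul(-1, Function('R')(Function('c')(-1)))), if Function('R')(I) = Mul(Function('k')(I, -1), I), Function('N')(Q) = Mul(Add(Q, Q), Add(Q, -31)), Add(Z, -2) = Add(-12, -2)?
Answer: Rational(2063, 2) ≈ 1031.5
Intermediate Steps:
Z = -12 (Z = Add(2, Add(-12, -2)) = Add(2, -14) = -12)
Function('N')(Q) = Mul(2, Q, Add(-31, Q)) (Function('N')(Q) = Mul(Mul(2, Q), Add(-31, Q)) = Mul(2, Q, Add(-31, Q)))
Function('R')(I) = Mul(I, Pow(Add(-1, I), -1)) (Function('R')(I) = Mul(Pow(Add(I, -1), -1), I) = Mul(Pow(Add(-1, I), -1), I) = Mul(I, Pow(Add(-1, I), -1)))
Add(Function('N')(Z), Mul(-1, Function('R')(Function('c')(-1)))) = Add(Mul(2, -12, Add(-31, -12)), Mul(-1, Mul(-1, Pow(Add(-1, -1), -1)))) = Add(Mul(2, -12, -43), Mul(-1, Mul(-1, Pow(-2, -1)))) = Add(1032, Mul(-1, Mul(-1, Rational(-1, 2)))) = Add(1032, Mul(-1, Rational(1, 2))) = Add(1032, Rational(-1, 2)) = Rational(2063, 2)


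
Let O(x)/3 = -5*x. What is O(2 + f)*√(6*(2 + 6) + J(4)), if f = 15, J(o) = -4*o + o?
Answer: -1530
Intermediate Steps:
J(o) = -3*o
O(x) = -15*x (O(x) = 3*(-5*x) = -15*x)
O(2 + f)*√(6*(2 + 6) + J(4)) = (-15*(2 + 15))*√(6*(2 + 6) - 3*4) = (-15*17)*√(6*8 - 12) = -255*√(48 - 12) = -255*√36 = -255*6 = -1530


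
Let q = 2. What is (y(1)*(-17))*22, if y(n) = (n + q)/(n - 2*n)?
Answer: 1122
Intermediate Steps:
y(n) = -(2 + n)/n (y(n) = (n + 2)/(n - 2*n) = (2 + n)/((-n)) = (2 + n)*(-1/n) = -(2 + n)/n)
(y(1)*(-17))*22 = (((-2 - 1*1)/1)*(-17))*22 = ((1*(-2 - 1))*(-17))*22 = ((1*(-3))*(-17))*22 = -3*(-17)*22 = 51*22 = 1122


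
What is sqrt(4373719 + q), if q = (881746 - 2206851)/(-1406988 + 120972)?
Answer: sqrt(113022198122409246)/160752 ≈ 2091.3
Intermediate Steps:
q = 1325105/1286016 (q = -1325105/(-1286016) = -1325105*(-1/1286016) = 1325105/1286016 ≈ 1.0304)
sqrt(4373719 + q) = sqrt(4373719 + 1325105/1286016) = sqrt(5624673938609/1286016) = sqrt(113022198122409246)/160752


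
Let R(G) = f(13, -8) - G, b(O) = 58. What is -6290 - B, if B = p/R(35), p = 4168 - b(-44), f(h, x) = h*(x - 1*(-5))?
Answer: -230675/37 ≈ -6234.5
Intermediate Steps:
f(h, x) = h*(5 + x) (f(h, x) = h*(x + 5) = h*(5 + x))
R(G) = -39 - G (R(G) = 13*(5 - 8) - G = 13*(-3) - G = -39 - G)
p = 4110 (p = 4168 - 1*58 = 4168 - 58 = 4110)
B = -2055/37 (B = 4110/(-39 - 1*35) = 4110/(-39 - 35) = 4110/(-74) = 4110*(-1/74) = -2055/37 ≈ -55.541)
-6290 - B = -6290 - 1*(-2055/37) = -6290 + 2055/37 = -230675/37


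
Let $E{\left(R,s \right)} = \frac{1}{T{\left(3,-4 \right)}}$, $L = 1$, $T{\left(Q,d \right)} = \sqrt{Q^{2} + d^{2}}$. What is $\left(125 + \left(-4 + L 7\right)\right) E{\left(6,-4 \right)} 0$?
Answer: $0$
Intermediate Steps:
$E{\left(R,s \right)} = \frac{1}{5}$ ($E{\left(R,s \right)} = \frac{1}{\sqrt{3^{2} + \left(-4\right)^{2}}} = \frac{1}{\sqrt{9 + 16}} = \frac{1}{\sqrt{25}} = \frac{1}{5}$)
$\left(125 + \left(-4 + L 7\right)\right) E{\left(6,-4 \right)} 0 = \left(125 + \left(-4 + 1 \cdot 7\right)\right) \frac{1}{5} \cdot 0 = \left(125 + \left(-4 + 7\right)\right) 0 = \left(125 + 3\right) 0 = 128 \cdot 0 = 0$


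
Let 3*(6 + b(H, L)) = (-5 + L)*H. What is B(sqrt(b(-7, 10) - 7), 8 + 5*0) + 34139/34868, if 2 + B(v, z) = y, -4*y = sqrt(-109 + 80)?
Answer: -35597/34868 - I*sqrt(29)/4 ≈ -1.0209 - 1.3463*I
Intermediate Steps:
b(H, L) = -6 + H*(-5 + L)/3 (b(H, L) = -6 + ((-5 + L)*H)/3 = -6 + (H*(-5 + L))/3 = -6 + H*(-5 + L)/3)
y = -I*sqrt(29)/4 (y = -sqrt(-109 + 80)/4 = -I*sqrt(29)/4 ≈ -1.3463*I)
B(v, z) = -2 - I*sqrt(29)/4
B(sqrt(b(-7, 10) - 7), 8 + 5*0) + 34139/34868 = (-2 - I*sqrt(29)/4) + 34139/34868 = -35597/34868 - I*sqrt(29)/4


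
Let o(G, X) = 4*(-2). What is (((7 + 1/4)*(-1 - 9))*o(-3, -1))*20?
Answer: 11600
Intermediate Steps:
o(G, X) = -8
(((7 + 1/4)*(-1 - 9))*o(-3, -1))*20 = (((7 + 1/4)*(-1 - 9))*(-8))*20 = (((7 + ¼)*(-10))*(-8))*20 = (((29/4)*(-10))*(-8))*20 = -145/2*(-8)*20 = 580*20 = 11600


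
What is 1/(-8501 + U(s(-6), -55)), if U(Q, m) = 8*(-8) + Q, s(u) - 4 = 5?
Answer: -1/8556 ≈ -0.00011688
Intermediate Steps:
s(u) = 9 (s(u) = 4 + 5 = 9)
U(Q, m) = -64 + Q
1/(-8501 + U(s(-6), -55)) = 1/(-8501 + (-64 + 9)) = 1/(-8501 - 55) = 1/(-8556) = -1/8556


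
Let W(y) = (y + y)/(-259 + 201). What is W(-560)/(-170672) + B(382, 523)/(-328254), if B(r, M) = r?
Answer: -64828958/50771538561 ≈ -0.0012769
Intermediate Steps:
W(y) = -y/29 (W(y) = (2*y)/(-58) = (2*y)*(-1/58) = -y/29)
W(-560)/(-170672) + B(382, 523)/(-328254) = -1/29*(-560)/(-170672) + 382/(-328254) = (560/29)*(-1/170672) + 382*(-1/328254) = -35/309343 - 191/164127 = -64828958/50771538561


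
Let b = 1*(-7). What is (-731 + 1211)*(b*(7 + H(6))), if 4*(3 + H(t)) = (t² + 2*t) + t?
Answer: -58800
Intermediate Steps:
H(t) = -3 + t²/4 + 3*t/4 (H(t) = -3 + ((t² + 2*t) + t)/4 = -3 + (t² + 3*t)/4 = -3 + (t²/4 + 3*t/4) = -3 + t²/4 + 3*t/4)
b = -7
(-731 + 1211)*(b*(7 + H(6))) = (-731 + 1211)*(-7*(7 + (-3 + (¼)*6² + (¾)*6))) = 480*(-7*(7 + (-3 + (¼)*36 + 9/2))) = 480*(-7*(7 + (-3 + 9 + 9/2))) = 480*(-7*(7 + 21/2)) = 480*(-7*35/2) = 480*(-245/2) = -58800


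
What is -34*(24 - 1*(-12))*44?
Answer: -53856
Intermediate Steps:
-34*(24 - 1*(-12))*44 = -34*(24 + 12)*44 = -34*36*44 = -1224*44 = -53856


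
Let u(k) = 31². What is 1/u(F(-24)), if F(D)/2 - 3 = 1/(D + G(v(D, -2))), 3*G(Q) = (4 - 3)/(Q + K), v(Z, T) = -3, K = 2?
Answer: 1/961 ≈ 0.0010406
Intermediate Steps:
G(Q) = 1/(3*(2 + Q)) (G(Q) = ((4 - 3)/(Q + 2))/3 = (1/(2 + Q))/3 = 1/(3*(2 + Q)))
F(D) = 6 + 2/(-⅓ + D) (F(D) = 6 + 2/(D + 1/(3*(2 - 3))) = 6 + 2/(D + (⅓)/(-1)) = 6 + 2/(D + (⅓)*(-1)) = 6 + 2/(D - ⅓) = 6 + 2/(-⅓ + D))
u(k) = 961
1/u(F(-24)) = 1/961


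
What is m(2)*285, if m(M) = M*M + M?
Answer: 1710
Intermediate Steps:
m(M) = M + M**2 (m(M) = M**2 + M = M + M**2)
m(2)*285 = (2*(1 + 2))*285 = (2*3)*285 = 6*285 = 1710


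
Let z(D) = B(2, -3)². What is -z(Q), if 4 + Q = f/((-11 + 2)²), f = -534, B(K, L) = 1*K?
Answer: -4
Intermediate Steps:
B(K, L) = K
Q = -286/27 (Q = -4 - 534/(-11 + 2)² = -4 - 534/((-9)²) = -4 - 534/81 = -4 - 534*1/81 = -4 - 178/27 = -286/27 ≈ -10.593)
z(D) = 4 (z(D) = 2² = 4)
-z(Q) = -1*4 = -4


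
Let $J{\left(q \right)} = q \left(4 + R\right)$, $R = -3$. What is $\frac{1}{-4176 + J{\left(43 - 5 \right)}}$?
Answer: $- \frac{1}{4138} \approx -0.00024166$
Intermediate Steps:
$J{\left(q \right)} = q$ ($J{\left(q \right)} = q \left(4 - 3\right) = q 1 = q$)
$\frac{1}{-4176 + J{\left(43 - 5 \right)}} = \frac{1}{-4176 + \left(43 - 5\right)} = \frac{1}{-4176 + 38} = \frac{1}{-4138} = - \frac{1}{4138}$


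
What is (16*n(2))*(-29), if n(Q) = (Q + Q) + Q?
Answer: -2784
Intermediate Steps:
n(Q) = 3*Q (n(Q) = 2*Q + Q = 3*Q)
(16*n(2))*(-29) = (16*(3*2))*(-29) = (16*6)*(-29) = 96*(-29) = -2784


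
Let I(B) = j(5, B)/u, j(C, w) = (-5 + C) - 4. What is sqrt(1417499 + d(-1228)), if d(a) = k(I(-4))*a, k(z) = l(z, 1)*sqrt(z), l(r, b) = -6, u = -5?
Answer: sqrt(35437475 + 73680*sqrt(5))/5 ≈ 1193.4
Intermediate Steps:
j(C, w) = -9 + C
I(B) = 4/5 (I(B) = (-9 + 5)/(-5) = -4*(-1/5) = 4/5)
k(z) = -6*sqrt(z)
d(a) = -12*a*sqrt(5)/5 (d(a) = (-12*sqrt(5)/5)*a = -12*a*sqrt(5)/5)
sqrt(1417499 + d(-1228)) = sqrt(1417499 - 12/5*(-1228)*sqrt(5)) = sqrt(1417499 + 14736*sqrt(5)/5)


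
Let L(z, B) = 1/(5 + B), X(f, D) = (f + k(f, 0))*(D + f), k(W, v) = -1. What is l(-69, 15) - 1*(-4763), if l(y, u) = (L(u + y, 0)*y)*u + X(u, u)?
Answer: 4976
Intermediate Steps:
X(f, D) = (-1 + f)*(D + f) (X(f, D) = (f - 1)*(D + f) = (-1 + f)*(D + f))
l(y, u) = -2*u + 2*u² + u*y/5 (l(y, u) = (y/(5 + 0))*u + (u² - u - u + u*u) = (y/5)*u + (u² - u - u + u²) = (y/5)*u + (-2*u + 2*u²) = u*y/5 + (-2*u + 2*u²) = -2*u + 2*u² + u*y/5)
l(-69, 15) - 1*(-4763) = (⅕)*15*(-10 - 69 + 10*15) - 1*(-4763) = (⅕)*15*(-10 - 69 + 150) + 4763 = (⅕)*15*71 + 4763 = 213 + 4763 = 4976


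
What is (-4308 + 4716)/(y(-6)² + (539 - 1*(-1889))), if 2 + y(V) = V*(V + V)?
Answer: 51/916 ≈ 0.055677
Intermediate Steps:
y(V) = -2 + 2*V² (y(V) = -2 + V*(V + V) = -2 + V*(2*V) = -2 + 2*V²)
(-4308 + 4716)/(y(-6)² + (539 - 1*(-1889))) = (-4308 + 4716)/((-2 + 2*(-6)²)² + (539 - 1*(-1889))) = 408/((-2 + 2*36)² + (539 + 1889)) = 408/((-2 + 72)² + 2428) = 408/(70² + 2428) = 408/(4900 + 2428) = 408/7328 = 408*(1/7328) = 51/916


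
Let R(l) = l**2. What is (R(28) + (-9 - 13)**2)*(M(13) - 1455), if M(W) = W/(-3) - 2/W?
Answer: -72174560/39 ≈ -1.8506e+6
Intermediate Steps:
M(W) = -2/W - W/3 (M(W) = W*(-1/3) - 2/W = -W/3 - 2/W = -2/W - W/3)
(R(28) + (-9 - 13)**2)*(M(13) - 1455) = (28**2 + (-9 - 13)**2)*((-2/13 - 1/3*13) - 1455) = (784 + (-22)**2)*((-2*1/13 - 13/3) - 1455) = (784 + 484)*((-2/13 - 13/3) - 1455) = 1268*(-175/39 - 1455) = 1268*(-56920/39) = -72174560/39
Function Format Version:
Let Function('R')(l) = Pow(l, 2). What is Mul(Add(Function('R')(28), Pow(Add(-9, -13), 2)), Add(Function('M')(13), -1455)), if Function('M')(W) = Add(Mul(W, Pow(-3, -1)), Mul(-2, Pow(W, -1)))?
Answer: Rational(-72174560, 39) ≈ -1.8506e+6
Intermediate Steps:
Function('M')(W) = Add(Mul(-2, Pow(W, -1)), Mul(Rational(-1, 3), W)) (Function('M')(W) = Add(Mul(W, Rational(-1, 3)), Mul(-2, Pow(W, -1))) = Add(Mul(Rational(-1, 3), W), Mul(-2, Pow(W, -1))) = Add(Mul(-2, Pow(W, -1)), Mul(Rational(-1, 3), W)))
Mul(Add(Function('R')(28), Pow(Add(-9, -13), 2)), Add(Function('M')(13), -1455)) = Mul(Add(Pow(28, 2), Pow(Add(-9, -13), 2)), Add(Add(Mul(-2, Pow(13, -1)), Mul(Rational(-1, 3), 13)), -1455)) = Mul(Add(784, Pow(-22, 2)), Add(Add(Mul(-2, Rational(1, 13)), Rational(-13, 3)), -1455)) = Mul(Add(784, 484), Add(Add(Rational(-2, 13), Rational(-13, 3)), -1455)) = Mul(1268, Add(Rational(-175, 39), -1455)) = Mul(1268, Rational(-56920, 39)) = Rational(-72174560, 39)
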